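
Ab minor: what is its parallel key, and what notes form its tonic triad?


Let's work it out.
Parallel keys share the same tonic but differ in mode
Ab minor → parallel is Ab major
Tonic triad of Ab major = Ab C Eb
= Ab major; triad = Ab C Eb


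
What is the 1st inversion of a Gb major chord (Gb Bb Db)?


Working:
Root position: Gb Bb Db
1st inversion: move root up an octave
Bass note: Bb
Notes (bottom to top) = Bb Db Gb


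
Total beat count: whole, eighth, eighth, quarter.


Step by step:
Beat values:
  whole = 4 beats
  eighth = 0.5 beats
  eighth = 0.5 beats
  quarter = 1 beat
Sum = 4 + 0.5 + 0.5 + 1
= 6 beats


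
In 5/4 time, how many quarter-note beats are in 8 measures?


Step by step:
Time signature 5/4: the bottom number 4 means the quarter note gets one count
The top number 5 means 5 quarter-note beats per measure
Total = 5 × 8 measures
= 40 quarter-note beats


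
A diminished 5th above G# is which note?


Let's work it out.
A 5th spans 5 letter names, so from G we land on D
A diminished 5th = 6 semitones above G#
Spell D at that pitch: D
= D


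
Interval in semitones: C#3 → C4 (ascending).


Reasoning:
Absolute semitone position = octave×12 + chromatic position
C#3: 3×12 + 1 = 37
C4: 4×12 + 0 = 48
Difference = 48 - 37 = 11
= 11 semitones


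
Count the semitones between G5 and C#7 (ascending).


Solution.
Absolute semitone position = octave×12 + chromatic position
G5: 5×12 + 7 = 67
C#7: 7×12 + 1 = 85
Difference = 85 - 67 = 18
= 18 semitones


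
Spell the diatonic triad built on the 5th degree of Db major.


Step by step:
Db major scale: Db Eb F Gb Ab Bb C
Diatonic triad on degree 5 stacks scale notes 5, 7, 2: Ab C Eb
Ab→C = 4 semitones; Ab→Eb = 7 semitones → major triad
= Ab C Eb (major)


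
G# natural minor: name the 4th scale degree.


Let's work it out.
Natural minor scale pattern: W-H-W-W-H-W-W (2-1-2-2-1-2-2 semitones)
Starting from G#:
  G# + 2 semitones → A#
  A# + 1 semitone → B
  B + 2 semitones → C#
  C# + 2 semitones → D#
  D# + 1 semitone → E
  E + 2 semitones → F#
  F# + 2 semitones → G#
Scale: G# A# B C# D# E F#
Degree 4 = C#


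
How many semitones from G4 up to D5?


Step by step:
Absolute semitone position = octave×12 + chromatic position
G4: 4×12 + 7 = 55
D5: 5×12 + 2 = 62
Difference = 62 - 55 = 7
= 7 semitones


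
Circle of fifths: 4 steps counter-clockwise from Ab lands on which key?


Each counter-clockwise step moves down a perfect 5th (= up a perfect 4th)
From Ab: Ab → Db → F#/Gb → B → E
= E


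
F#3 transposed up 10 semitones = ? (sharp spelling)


F#3: chromatic position 6 in octave 3 → absolute = 3×12 + 6 = 42
Transpose up 10: 42 + 10 = 52
52 = 4×12 + 4 → E in octave 4
Result = E4


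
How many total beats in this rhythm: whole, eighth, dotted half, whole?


Step by step:
Beat values:
  whole = 4 beats
  eighth = 0.5 beats
  dotted half = 3 beats
  whole = 4 beats
Sum = 4 + 0.5 + 3 + 4
= 11.5 beats


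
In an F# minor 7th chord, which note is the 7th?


Step by step:
Minor 7th chord = root + minor 3rd + perfect 5th + minor 7th
Seventh chords stack in thirds, so the letter names are F-A-C-E
Root: F#
Minor 3rd above F#: A
Perfect 5th above F#: C#
Minor 7th above F#: E
The 7th = E


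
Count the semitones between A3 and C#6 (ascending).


Absolute semitone position = octave×12 + chromatic position
A3: 3×12 + 9 = 45
C#6: 6×12 + 1 = 73
Difference = 73 - 45 = 28
= 28 semitones


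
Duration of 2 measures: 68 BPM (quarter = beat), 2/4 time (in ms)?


Quarter-note beat duration = 60000 / 68 ms
Beats per measure (2/4) = 2
One measure = 2 × 60000 / 68 = 120000 / 68 ms
2 measures = 2 × 120000 / 68 = 240000 / 68
= 3529.4 ms


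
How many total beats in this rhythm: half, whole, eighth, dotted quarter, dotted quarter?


Let's work it out.
Beat values:
  half = 2 beats
  whole = 4 beats
  eighth = 0.5 beats
  dotted quarter = 1.5 beats
  dotted quarter = 1.5 beats
Sum = 2 + 4 + 0.5 + 1.5 + 1.5
= 9.5 beats


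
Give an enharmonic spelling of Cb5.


Enharmonic notes sound the same pitch but are spelled with different letter names
Cb and B name the same pitch class
Octave numbers change at C, so Cb5 = B4
= B4


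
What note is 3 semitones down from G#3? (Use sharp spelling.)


Step by step:
G#3: chromatic position 8 in octave 3 → absolute = 3×12 + 8 = 44
Transpose down 3: 44 - 3 = 41
41 = 3×12 + 5 → F in octave 3
Result = F3


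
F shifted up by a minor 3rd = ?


Let's work it out.
minor 3rd: 3 letter names, 3 semitones
Letter: F + 2 → A
Pitch: F + 3 semitones, spelled as an A → Ab
= Ab


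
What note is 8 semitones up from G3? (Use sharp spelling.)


Let's work it out.
G3: chromatic position 7 in octave 3 → absolute = 3×12 + 7 = 43
Transpose up 8: 43 + 8 = 51
51 = 4×12 + 3 → D# in octave 4
Result = D#4


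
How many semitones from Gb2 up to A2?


Let's work it out.
Absolute semitone position = octave×12 + chromatic position
Gb2: 2×12 + 6 = 30
A2: 2×12 + 9 = 33
Difference = 33 - 30 = 3
= 3 semitones


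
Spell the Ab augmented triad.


Augmented triad = root + major 3rd (4 semitones) + augmented 5th (8 semitones)
A triad on Ab stacks thirds, so the chord tones use letter names A-C-E
Root: Ab
Major 3rd above Ab: C
Augmented 5th above Ab: E
Chord = Ab C E


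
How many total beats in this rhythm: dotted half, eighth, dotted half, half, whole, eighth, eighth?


Beat values:
  dotted half = 3 beats
  eighth = 0.5 beats
  dotted half = 3 beats
  half = 2 beats
  whole = 4 beats
  eighth = 0.5 beats
  eighth = 0.5 beats
Sum = 3 + 0.5 + 3 + 2 + 4 + 0.5 + 0.5
= 13.5 beats


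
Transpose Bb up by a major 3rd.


major 3rd: 3 letter names, 4 semitones
Letter: B + 2 → D
Pitch: Bb + 4 semitones, spelled as a D → D
= D


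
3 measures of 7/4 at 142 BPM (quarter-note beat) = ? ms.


Step by step:
Quarter-note beat duration = 60000 / 142 ms
Beats per measure (7/4) = 7
One measure = 7 × 60000 / 142 = 420000 / 142 ms
3 measures = 3 × 420000 / 142 = 1260000 / 142
= 8873.2 ms


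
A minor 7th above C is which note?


Working:
A 7th spans 7 letter names, so from C we land on B
A minor 7th = 10 semitones above C
Spell B at that pitch: Bb
= Bb


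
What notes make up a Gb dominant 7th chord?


Let's work it out.
Dominant 7th chord = root + major 3rd + perfect 5th + minor 7th
Seventh chords stack in thirds, so the letter names are G-B-D-F
Root: Gb
Major 3rd above Gb: Bb
Perfect 5th above Gb: Db
Minor 7th above Gb: Fb
Chord = Gb Bb Db Fb


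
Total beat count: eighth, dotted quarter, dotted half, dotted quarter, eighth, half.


Reasoning:
Beat values:
  eighth = 0.5 beats
  dotted quarter = 1.5 beats
  dotted half = 3 beats
  dotted quarter = 1.5 beats
  eighth = 0.5 beats
  half = 2 beats
Sum = 0.5 + 1.5 + 3 + 1.5 + 0.5 + 2
= 9 beats


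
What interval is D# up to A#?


Reasoning:
Letter names: D → A spans 5 letter names → a 5th
Semitones: D# → A# = 7 half-steps
A 5th of 7 semitones is a perfect 5th
= perfect 5th


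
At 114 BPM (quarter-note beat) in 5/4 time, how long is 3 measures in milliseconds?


Working:
Quarter-note beat duration = 60000 / 114 ms
Beats per measure (5/4) = 5
One measure = 5 × 60000 / 114 = 300000 / 114 ms
3 measures = 3 × 300000 / 114 = 900000 / 114
= 7894.7 ms


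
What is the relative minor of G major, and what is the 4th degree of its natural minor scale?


Working:
The relative minor shares the major's key signature and starts on its 6th degree
6th degree = a major 6th above the tonic; a major 6th above G is E
→ relative minor of G major is E minor
E natural minor scale: E F# G A B C D
= E minor; 4th degree = A


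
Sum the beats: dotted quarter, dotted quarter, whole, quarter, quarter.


Let's work it out.
Beat values:
  dotted quarter = 1.5 beats
  dotted quarter = 1.5 beats
  whole = 4 beats
  quarter = 1 beat
  quarter = 1 beat
Sum = 1.5 + 1.5 + 4 + 1 + 1
= 9 beats


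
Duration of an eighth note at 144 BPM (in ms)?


Step by step:
One quarter-note beat = 60000 / BPM = 60000 / 144 ms
Eighth note = 1/2 × quarter note
Duration = 1/2 × 60000 / 144 = 30000 / 144
= 208.3 ms


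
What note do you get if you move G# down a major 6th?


major 6th: 6 letter names, 9 semitones
Letter: G - 5 → B
Pitch: G# - 9 semitones, spelled as a B → B
= B


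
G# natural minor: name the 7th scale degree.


Solution.
Natural minor scale pattern: W-H-W-W-H-W-W (2-1-2-2-1-2-2 semitones)
Starting from G#:
  G# + 2 semitones → A#
  A# + 1 semitone → B
  B + 2 semitones → C#
  C# + 2 semitones → D#
  D# + 1 semitone → E
  E + 2 semitones → F#
  F# + 2 semitones → G#
Scale: G# A# B C# D# E F#
Degree 7 = F#


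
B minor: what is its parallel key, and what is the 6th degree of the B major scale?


Solution.
Parallel keys share the same tonic but differ in mode
B minor → parallel is B major
B major scale: B C# D# E F# G# A#
= B major; 6th degree = G#


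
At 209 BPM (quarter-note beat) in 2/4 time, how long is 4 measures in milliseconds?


Step by step:
Quarter-note beat duration = 60000 / 209 ms
Beats per measure (2/4) = 2
One measure = 2 × 60000 / 209 = 120000 / 209 ms
4 measures = 4 × 120000 / 209 = 480000 / 209
= 2296.7 ms


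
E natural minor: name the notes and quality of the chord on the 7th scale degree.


Step by step:
E natural minor scale: E F# G A B C D
Diatonic triad on degree 7 stacks scale notes 7, 2, 4: D F# A
D→F# = 4 semitones; D→A = 7 semitones → major triad
= D F# A (major)


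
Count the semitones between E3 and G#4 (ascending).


Working:
Absolute semitone position = octave×12 + chromatic position
E3: 3×12 + 4 = 40
G#4: 4×12 + 8 = 56
Difference = 56 - 40 = 16
= 16 semitones


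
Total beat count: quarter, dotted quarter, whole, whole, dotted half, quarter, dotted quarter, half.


Beat values:
  quarter = 1 beat
  dotted quarter = 1.5 beats
  whole = 4 beats
  whole = 4 beats
  dotted half = 3 beats
  quarter = 1 beat
  dotted quarter = 1.5 beats
  half = 2 beats
Sum = 1 + 1.5 + 4 + 4 + 3 + 1 + 1.5 + 2
= 18 beats


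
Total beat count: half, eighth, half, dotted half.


Step by step:
Beat values:
  half = 2 beats
  eighth = 0.5 beats
  half = 2 beats
  dotted half = 3 beats
Sum = 2 + 0.5 + 2 + 3
= 7.5 beats


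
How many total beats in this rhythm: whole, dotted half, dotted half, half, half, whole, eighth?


Solution.
Beat values:
  whole = 4 beats
  dotted half = 3 beats
  dotted half = 3 beats
  half = 2 beats
  half = 2 beats
  whole = 4 beats
  eighth = 0.5 beats
Sum = 4 + 3 + 3 + 2 + 2 + 4 + 0.5
= 18.5 beats


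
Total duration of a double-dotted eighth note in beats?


Working:
Base eighth note = 1/2 beats
Dot 1 adds half the previous value: +1/4
Dot 2 adds half the previous value: +1/8
One double-dotted eighth = 1/2 + 1/4 + 1/8 = 7/8
= 7/8 beats


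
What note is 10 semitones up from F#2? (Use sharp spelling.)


Working:
F#2: chromatic position 6 in octave 2 → absolute = 2×12 + 6 = 30
Transpose up 10: 30 + 10 = 40
40 = 3×12 + 4 → E in octave 3
Result = E3


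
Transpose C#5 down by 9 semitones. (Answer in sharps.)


Step by step:
C#5: chromatic position 1 in octave 5 → absolute = 5×12 + 1 = 61
Transpose down 9: 61 - 9 = 52
52 = 4×12 + 4 → E in octave 4
Result = E4


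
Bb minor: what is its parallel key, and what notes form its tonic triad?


Step by step:
Parallel keys share the same tonic but differ in mode
Bb minor → parallel is Bb major
Tonic triad of Bb major = Bb D F
= Bb major; triad = Bb D F


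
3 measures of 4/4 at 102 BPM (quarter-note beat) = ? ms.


Reasoning:
Quarter-note beat duration = 60000 / 102 ms
Beats per measure (4/4) = 4
One measure = 4 × 60000 / 102 = 240000 / 102 ms
3 measures = 3 × 240000 / 102 = 720000 / 102
= 7058.8 ms


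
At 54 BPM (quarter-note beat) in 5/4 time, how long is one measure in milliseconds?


Let's work it out.
Quarter-note beat duration = 60000 / 54 ms
Beats per measure (5/4) = 5
One measure = 5 × 60000 / 54 = 300000 / 54 ms
= 5555.6 ms


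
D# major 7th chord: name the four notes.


Step by step:
Major 7th chord = root + major 3rd + perfect 5th + major 7th
Seventh chords stack in thirds, so the letter names are D-F-A-C
Root: D#
Major 3rd above D#: F##
Perfect 5th above D#: A#
Major 7th above D#: C##
Chord = D# F## A# C##


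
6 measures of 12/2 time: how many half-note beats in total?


Let's work it out.
Time signature 12/2: the bottom number 2 means the half note gets one count
The top number 12 means 12 half-note beats per measure
Total = 12 × 6 measures
= 72 half-note beats


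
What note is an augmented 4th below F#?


Working:
A 4th spans 4 letter names, so from F we land on C
An augmented 4th = 6 semitones below F#
Spell C at that pitch: C
= C


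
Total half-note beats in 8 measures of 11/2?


Reasoning:
Time signature 11/2: the bottom number 2 means the half note gets one count
The top number 11 means 11 half-note beats per measure
Total = 11 × 8 measures
= 88 half-note beats


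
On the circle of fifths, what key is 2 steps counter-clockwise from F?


Solution.
Each counter-clockwise step moves down a perfect 5th (= up a perfect 4th)
From F: F → Bb → Eb
= Eb


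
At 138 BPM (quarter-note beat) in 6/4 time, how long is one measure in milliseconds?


Solution.
Quarter-note beat duration = 60000 / 138 ms
Beats per measure (6/4) = 6
One measure = 6 × 60000 / 138 = 360000 / 138 ms
= 2608.7 ms


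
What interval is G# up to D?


Letter names: G → D spans 5 letter names → a 5th
Semitones: G# → D = 6 half-steps
A 5th of 6 semitones is a diminished 5th
= diminished 5th


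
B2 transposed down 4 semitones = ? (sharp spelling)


Working:
B2: chromatic position 11 in octave 2 → absolute = 2×12 + 11 = 35
Transpose down 4: 35 - 4 = 31
31 = 2×12 + 7 → G in octave 2
Result = G2


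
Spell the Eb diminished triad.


Working:
Diminished triad = root + minor 3rd (3 semitones) + diminished 5th (6 semitones)
A triad on Eb stacks thirds, so the chord tones use letter names E-G-B
Root: Eb
Minor 3rd above Eb: Gb
Diminished 5th above Eb: Bbb
Chord = Eb Gb Bbb


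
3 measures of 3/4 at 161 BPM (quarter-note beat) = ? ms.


Solution.
Quarter-note beat duration = 60000 / 161 ms
Beats per measure (3/4) = 3
One measure = 3 × 60000 / 161 = 180000 / 161 ms
3 measures = 3 × 180000 / 161 = 540000 / 161
= 3354.0 ms


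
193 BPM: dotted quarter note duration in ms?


One quarter-note beat = 60000 / BPM = 60000 / 193 ms
Dotted quarter note = 3/2 × quarter note
Duration = 3/2 × 60000 / 193 = 90000 / 193
= 466.3 ms


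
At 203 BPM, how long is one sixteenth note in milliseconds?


Let's work it out.
One quarter-note beat = 60000 / BPM = 60000 / 203 ms
Sixteenth note = 1/4 × quarter note
Duration = 1/4 × 60000 / 203 = 15000 / 203
= 73.9 ms


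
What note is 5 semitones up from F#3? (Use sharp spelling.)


F#3: chromatic position 6 in octave 3 → absolute = 3×12 + 6 = 42
Transpose up 5: 42 + 5 = 47
47 = 3×12 + 11 → B in octave 3
Result = B3


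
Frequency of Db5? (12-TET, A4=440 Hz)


f = 440 × 2^(n/12) where n = semitones from A4
Db5: 4 semitones from A4
f = 440 × 2^(4/12)
f = 554.37 Hz


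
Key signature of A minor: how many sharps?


Sharp minor keys follow the circle of fifths: A(0), E(1), B(2), F#(3), C#(4), G#(5), D#(6), A#(7)
A minor has 0 sharps
= 0 sharps


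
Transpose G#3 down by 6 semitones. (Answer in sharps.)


Step by step:
G#3: chromatic position 8 in octave 3 → absolute = 3×12 + 8 = 44
Transpose down 6: 44 - 6 = 38
38 = 3×12 + 2 → D in octave 3
Result = D3


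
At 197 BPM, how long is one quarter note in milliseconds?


Solution.
One quarter-note beat = 60000 / BPM = 60000 / 197 ms
Duration = 60000 / 197
= 304.6 ms


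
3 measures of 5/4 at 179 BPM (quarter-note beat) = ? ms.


Solution.
Quarter-note beat duration = 60000 / 179 ms
Beats per measure (5/4) = 5
One measure = 5 × 60000 / 179 = 300000 / 179 ms
3 measures = 3 × 300000 / 179 = 900000 / 179
= 5027.9 ms


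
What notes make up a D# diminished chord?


Working:
Diminished triad = root + minor 3rd (3 semitones) + diminished 5th (6 semitones)
A triad on D# stacks thirds, so the chord tones use letter names D-F-A
Root: D#
Minor 3rd above D#: F#
Diminished 5th above D#: A
Chord = D# F# A


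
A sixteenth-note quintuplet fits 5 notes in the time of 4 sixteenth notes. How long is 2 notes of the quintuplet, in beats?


Reasoning:
Quintuplet: 5 notes occupy the space of 4 sixteenth notes
Space = 4 × 1/4 = 1 beat
Each quintuplet note = 1 / 5 = 1/5 beats
2 notes = 2 × 1/5 = 2/5
= 2/5 beats


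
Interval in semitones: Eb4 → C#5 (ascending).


Reasoning:
Absolute semitone position = octave×12 + chromatic position
Eb4: 4×12 + 3 = 51
C#5: 5×12 + 1 = 61
Difference = 61 - 51 = 10
= 10 semitones


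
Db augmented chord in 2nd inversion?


Let's work it out.
Root position: Db F A
2nd inversion: move root and 3rd up an octave
Bass note: A
Notes (bottom to top) = A Db F


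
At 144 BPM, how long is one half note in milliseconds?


Let's work it out.
One quarter-note beat = 60000 / BPM = 60000 / 144 ms
Half note = 2 × quarter note
Duration = 2 × 60000 / 144 = 120000 / 144
= 833.3 ms


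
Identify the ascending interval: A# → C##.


Letter names: A → C spans 3 letter names → a 3rd
Semitones: A# → C## = 4 half-steps
A 3rd of 4 semitones is a major 3rd
= major 3rd


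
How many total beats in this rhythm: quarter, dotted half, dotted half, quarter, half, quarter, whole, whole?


Step by step:
Beat values:
  quarter = 1 beat
  dotted half = 3 beats
  dotted half = 3 beats
  quarter = 1 beat
  half = 2 beats
  quarter = 1 beat
  whole = 4 beats
  whole = 4 beats
Sum = 1 + 3 + 3 + 1 + 2 + 1 + 4 + 4
= 19 beats


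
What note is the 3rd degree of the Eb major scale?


Major scale pattern: W-W-H-W-W-W-H (2-2-1-2-2-2-1 semitones)
Starting from Eb:
  Eb + 2 semitones → F
  F + 2 semitones → G
  G + 1 semitone → Ab
  Ab + 2 semitones → Bb
  Bb + 2 semitones → C
  C + 2 semitones → D
  D + 1 semitone → Eb
Scale: Eb F G Ab Bb C D
Degree 3 = G


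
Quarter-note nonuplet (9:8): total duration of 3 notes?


Nonuplet: 9 notes occupy the space of 8 quarter notes
Space = 8 × 1 = 8 beats
Each nonuplet note = 8 / 9 = 8/9 beats
3 notes = 3 × 8/9 = 8/3
= 8/3 beats


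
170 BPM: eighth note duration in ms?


Reasoning:
One quarter-note beat = 60000 / BPM = 60000 / 170 ms
Eighth note = 1/2 × quarter note
Duration = 1/2 × 60000 / 170 = 30000 / 170
= 176.5 ms


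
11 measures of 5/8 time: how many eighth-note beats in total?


Working:
Time signature 5/8: the bottom number 8 means the eighth note gets one count
The top number 5 means 5 eighth-note beats per measure
Total = 5 × 11 measures
= 55 eighth-note beats


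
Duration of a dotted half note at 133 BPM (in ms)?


One quarter-note beat = 60000 / BPM = 60000 / 133 ms
Dotted half note = 3 × quarter note
Duration = 3 × 60000 / 133 = 180000 / 133
= 1353.4 ms


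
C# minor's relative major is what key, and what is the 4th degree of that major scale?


Step by step:
The relative major shares the key signature and is a minor 3rd above the minor tonic
A minor 3rd above C# is E
→ relative major of C# minor is E major
E major scale: E F# G# A B C# D#
= E major; 4th degree = A


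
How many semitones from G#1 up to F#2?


Let's work it out.
Absolute semitone position = octave×12 + chromatic position
G#1: 1×12 + 8 = 20
F#2: 2×12 + 6 = 30
Difference = 30 - 20 = 10
= 10 semitones


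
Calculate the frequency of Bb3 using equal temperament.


Solution.
f = 440 × 2^(n/12) where n = semitones from A4
Bb3: -11 semitones from A4
f = 440 × 2^(-11/12)
f = 233.08 Hz


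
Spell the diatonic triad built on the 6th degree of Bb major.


Let's work it out.
Bb major scale: Bb C D Eb F G A
Diatonic triad on degree 6 stacks scale notes 6, 1, 3: G Bb D
G→Bb = 3 semitones; G→D = 7 semitones → minor triad
= G Bb D (minor)


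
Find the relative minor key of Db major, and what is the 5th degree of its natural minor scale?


Let's work it out.
The relative minor shares the major's key signature and starts on its 6th degree
6th degree = a major 6th above the tonic; a major 6th above Db is Bb
→ relative minor of Db major is Bb minor
Bb natural minor scale: Bb C Db Eb F Gb Ab
= Bb minor; 5th degree = F


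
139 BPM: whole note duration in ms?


Solution.
One quarter-note beat = 60000 / BPM = 60000 / 139 ms
Whole note = 4 × quarter note
Duration = 4 × 60000 / 139 = 240000 / 139
= 1726.6 ms


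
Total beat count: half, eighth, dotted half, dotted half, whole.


Reasoning:
Beat values:
  half = 2 beats
  eighth = 0.5 beats
  dotted half = 3 beats
  dotted half = 3 beats
  whole = 4 beats
Sum = 2 + 0.5 + 3 + 3 + 4
= 12.5 beats


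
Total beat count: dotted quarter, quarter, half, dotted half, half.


Solution.
Beat values:
  dotted quarter = 1.5 beats
  quarter = 1 beat
  half = 2 beats
  dotted half = 3 beats
  half = 2 beats
Sum = 1.5 + 1 + 2 + 3 + 2
= 9.5 beats


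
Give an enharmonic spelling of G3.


Enharmonic notes sound the same pitch but are spelled with different letter names
G and F## name the same pitch class
= F##3


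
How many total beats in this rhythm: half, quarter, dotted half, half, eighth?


Reasoning:
Beat values:
  half = 2 beats
  quarter = 1 beat
  dotted half = 3 beats
  half = 2 beats
  eighth = 0.5 beats
Sum = 2 + 1 + 3 + 2 + 0.5
= 8.5 beats


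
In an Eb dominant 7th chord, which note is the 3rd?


Dominant 7th chord = root + major 3rd + perfect 5th + minor 7th
Seventh chords stack in thirds, so the letter names are E-G-B-D
Root: Eb
Major 3rd above Eb: G
Perfect 5th above Eb: Bb
Minor 7th above Eb: Db
The 3rd = G


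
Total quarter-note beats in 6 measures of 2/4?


Let's work it out.
Time signature 2/4: the bottom number 4 means the quarter note gets one count
The top number 2 means 2 quarter-note beats per measure
Total = 2 × 6 measures
= 12 quarter-note beats


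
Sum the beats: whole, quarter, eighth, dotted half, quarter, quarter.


Working:
Beat values:
  whole = 4 beats
  quarter = 1 beat
  eighth = 0.5 beats
  dotted half = 3 beats
  quarter = 1 beat
  quarter = 1 beat
Sum = 4 + 1 + 0.5 + 3 + 1 + 1
= 10.5 beats


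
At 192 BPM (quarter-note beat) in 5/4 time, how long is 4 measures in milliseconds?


Working:
Quarter-note beat duration = 60000 / 192 ms
Beats per measure (5/4) = 5
One measure = 5 × 60000 / 192 = 300000 / 192 ms
4 measures = 4 × 300000 / 192 = 1200000 / 192
= 6250.0 ms


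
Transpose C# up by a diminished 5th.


diminished 5th: 5 letter names, 6 semitones
Letter: C + 4 → G
Pitch: C# + 6 semitones, spelled as a G → G
= G


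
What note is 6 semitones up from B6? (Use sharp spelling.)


Solution.
B6: chromatic position 11 in octave 6 → absolute = 6×12 + 11 = 83
Transpose up 6: 83 + 6 = 89
89 = 7×12 + 5 → F in octave 7
Result = F7


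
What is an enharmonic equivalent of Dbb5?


Let's work it out.
Enharmonic notes sound the same pitch but are spelled with different letter names
Dbb and C name the same pitch class
= C5


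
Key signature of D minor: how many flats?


Step by step:
Flat minor keys: A(0), D(1), G(2), C(3), F(4), Bb(5), Eb(6), Ab(7)
D minor has 1 flat
Order of flats: Bb Eb Ab Db Gb Cb Fb → first 1: Bb
= 1 flat


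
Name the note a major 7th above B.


Step by step:
A 7th spans 7 letter names, so from B we land on A
A major 7th = 11 semitones above B
Spell A at that pitch: A#
= A#


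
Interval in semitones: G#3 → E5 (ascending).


Absolute semitone position = octave×12 + chromatic position
G#3: 3×12 + 8 = 44
E5: 5×12 + 4 = 64
Difference = 64 - 44 = 20
= 20 semitones


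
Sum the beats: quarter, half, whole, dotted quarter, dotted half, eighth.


Step by step:
Beat values:
  quarter = 1 beat
  half = 2 beats
  whole = 4 beats
  dotted quarter = 1.5 beats
  dotted half = 3 beats
  eighth = 0.5 beats
Sum = 1 + 2 + 4 + 1.5 + 3 + 0.5
= 12 beats


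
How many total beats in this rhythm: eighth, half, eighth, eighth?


Reasoning:
Beat values:
  eighth = 0.5 beats
  half = 2 beats
  eighth = 0.5 beats
  eighth = 0.5 beats
Sum = 0.5 + 2 + 0.5 + 0.5
= 3.5 beats


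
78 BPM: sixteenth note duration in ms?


Reasoning:
One quarter-note beat = 60000 / BPM = 60000 / 78 ms
Sixteenth note = 1/4 × quarter note
Duration = 1/4 × 60000 / 78 = 15000 / 78
= 192.3 ms


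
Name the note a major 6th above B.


A 6th spans 6 letter names, so from B we land on G
A major 6th = 9 semitones above B
Spell G at that pitch: G#
= G#


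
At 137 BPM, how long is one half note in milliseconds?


Solution.
One quarter-note beat = 60000 / BPM = 60000 / 137 ms
Half note = 2 × quarter note
Duration = 2 × 60000 / 137 = 120000 / 137
= 875.9 ms


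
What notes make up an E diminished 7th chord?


Solution.
Diminished 7th chord = root + minor 3rd + diminished 5th + diminished 7th
Seventh chords stack in thirds, so the letter names are E-G-B-D
Root: E
Minor 3rd above E: G
Diminished 5th above E: Bb
Diminished 7th above E: Db
Chord = E G Bb Db


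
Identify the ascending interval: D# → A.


Step by step:
Letter names: D → A spans 5 letter names → a 5th
Semitones: D# → A = 6 half-steps
A 5th of 6 semitones is a diminished 5th
= diminished 5th


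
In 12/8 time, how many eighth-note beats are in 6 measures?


Solution.
Time signature 12/8: the bottom number 8 means the eighth note gets one count
The top number 12 means 12 eighth-note beats per measure
Total = 12 × 6 measures
= 72 eighth-note beats


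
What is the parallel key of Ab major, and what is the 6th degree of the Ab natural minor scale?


Parallel keys share the same tonic but differ in mode
Ab major → parallel is Ab minor
Ab natural minor scale: Ab Bb Cb Db Eb Fb Gb
= Ab minor; 6th degree = Fb


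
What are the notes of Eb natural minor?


Natural minor scale pattern: W-H-W-W-H-W-W (2-1-2-2-1-2-2 semitones)
Starting from Eb:
  Eb + 2 semitones → F
  F + 1 semitone → Gb
  Gb + 2 semitones → Ab
  Ab + 2 semitones → Bb
  Bb + 1 semitone → Cb
  Cb + 2 semitones → Db
  Db + 2 semitones → Eb
Scale = Eb F Gb Ab Bb Cb Db


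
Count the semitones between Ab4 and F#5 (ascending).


Working:
Absolute semitone position = octave×12 + chromatic position
Ab4: 4×12 + 8 = 56
F#5: 5×12 + 6 = 66
Difference = 66 - 56 = 10
= 10 semitones


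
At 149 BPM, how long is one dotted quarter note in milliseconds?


One quarter-note beat = 60000 / BPM = 60000 / 149 ms
Dotted quarter note = 3/2 × quarter note
Duration = 3/2 × 60000 / 149 = 90000 / 149
= 604.0 ms


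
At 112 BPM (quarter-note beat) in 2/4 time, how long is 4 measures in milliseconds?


Reasoning:
Quarter-note beat duration = 60000 / 112 ms
Beats per measure (2/4) = 2
One measure = 2 × 60000 / 112 = 120000 / 112 ms
4 measures = 4 × 120000 / 112 = 480000 / 112
= 4285.7 ms


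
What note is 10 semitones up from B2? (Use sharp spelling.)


B2: chromatic position 11 in octave 2 → absolute = 2×12 + 11 = 35
Transpose up 10: 35 + 10 = 45
45 = 3×12 + 9 → A in octave 3
Result = A3


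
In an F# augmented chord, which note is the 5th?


Reasoning:
Augmented triad = root + major 3rd (4 semitones) + augmented 5th (8 semitones)
A triad on F# stacks thirds, so the chord tones use letter names F-A-C
Root: F#
Major 3rd above F#: A#
Augmented 5th above F#: C##
The 5th = C##


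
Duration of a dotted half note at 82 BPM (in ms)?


One quarter-note beat = 60000 / BPM = 60000 / 82 ms
Dotted half note = 3 × quarter note
Duration = 3 × 60000 / 82 = 180000 / 82
= 2195.1 ms


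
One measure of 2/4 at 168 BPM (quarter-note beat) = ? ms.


Quarter-note beat duration = 60000 / 168 ms
Beats per measure (2/4) = 2
One measure = 2 × 60000 / 168 = 120000 / 168 ms
= 714.3 ms


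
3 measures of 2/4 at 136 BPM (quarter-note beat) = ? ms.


Working:
Quarter-note beat duration = 60000 / 136 ms
Beats per measure (2/4) = 2
One measure = 2 × 60000 / 136 = 120000 / 136 ms
3 measures = 3 × 120000 / 136 = 360000 / 136
= 2647.1 ms


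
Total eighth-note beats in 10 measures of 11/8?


Working:
Time signature 11/8: the bottom number 8 means the eighth note gets one count
The top number 11 means 11 eighth-note beats per measure
Total = 11 × 10 measures
= 110 eighth-note beats


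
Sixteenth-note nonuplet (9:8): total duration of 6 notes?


Nonuplet: 9 notes occupy the space of 8 sixteenth notes
Space = 8 × 1/4 = 2 beats
Each nonuplet note = 2 / 9 = 2/9 beats
6 notes = 6 × 2/9 = 4/3
= 4/3 beats


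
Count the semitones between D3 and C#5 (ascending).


Working:
Absolute semitone position = octave×12 + chromatic position
D3: 3×12 + 2 = 38
C#5: 5×12 + 1 = 61
Difference = 61 - 38 = 23
= 23 semitones


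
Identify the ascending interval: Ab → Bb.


Letter names: A → B spans 2 letter names → a 2nd
Semitones: Ab → Bb = 2 half-steps
A 2nd of 2 semitones is a major 2nd
= major 2nd


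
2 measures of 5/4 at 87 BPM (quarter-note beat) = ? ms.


Step by step:
Quarter-note beat duration = 60000 / 87 ms
Beats per measure (5/4) = 5
One measure = 5 × 60000 / 87 = 300000 / 87 ms
2 measures = 2 × 300000 / 87 = 600000 / 87
= 6896.6 ms


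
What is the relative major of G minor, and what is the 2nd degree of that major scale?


Working:
The relative major shares the key signature and is a minor 3rd above the minor tonic
A minor 3rd above G is Bb
→ relative major of G minor is Bb major
Bb major scale: Bb C D Eb F G A
= Bb major; 2nd degree = C


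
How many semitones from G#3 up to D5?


Let's work it out.
Absolute semitone position = octave×12 + chromatic position
G#3: 3×12 + 8 = 44
D5: 5×12 + 2 = 62
Difference = 62 - 44 = 18
= 18 semitones


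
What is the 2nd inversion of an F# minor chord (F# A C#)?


Root position: F# A C#
2nd inversion: move root and 3rd up an octave
Bass note: C#
Notes (bottom to top) = C# F# A


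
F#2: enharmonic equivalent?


Working:
Enharmonic notes sound the same pitch but are spelled with different letter names
F# and Gb name the same pitch class
= Gb2


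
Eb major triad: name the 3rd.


Let's work it out.
Major triad = root + major 3rd (4 semitones) + perfect 5th (7 semitones)
A triad on Eb stacks thirds, so the chord tones use letter names E-G-B
Root: Eb
Major 3rd above Eb: G
Perfect 5th above Eb: Bb
The 3rd = G


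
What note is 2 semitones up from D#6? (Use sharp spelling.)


Let's work it out.
D#6: chromatic position 3 in octave 6 → absolute = 6×12 + 3 = 75
Transpose up 2: 75 + 2 = 77
77 = 6×12 + 5 → F in octave 6
Result = F6


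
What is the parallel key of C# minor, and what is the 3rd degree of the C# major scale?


Let's work it out.
Parallel keys share the same tonic but differ in mode
C# minor → parallel is C# major
C# major scale: C# D# E# F# G# A# B#
= C# major; 3rd degree = E#


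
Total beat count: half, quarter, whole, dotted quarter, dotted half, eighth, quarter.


Step by step:
Beat values:
  half = 2 beats
  quarter = 1 beat
  whole = 4 beats
  dotted quarter = 1.5 beats
  dotted half = 3 beats
  eighth = 0.5 beats
  quarter = 1 beat
Sum = 2 + 1 + 4 + 1.5 + 3 + 0.5 + 1
= 13 beats


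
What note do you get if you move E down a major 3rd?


Step by step:
major 3rd: 3 letter names, 4 semitones
Letter: E - 2 → C
Pitch: E - 4 semitones, spelled as a C → C
= C


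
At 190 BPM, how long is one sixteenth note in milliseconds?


Solution.
One quarter-note beat = 60000 / BPM = 60000 / 190 ms
Sixteenth note = 1/4 × quarter note
Duration = 1/4 × 60000 / 190 = 15000 / 190
= 78.9 ms


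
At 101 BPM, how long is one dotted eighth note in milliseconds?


Step by step:
One quarter-note beat = 60000 / BPM = 60000 / 101 ms
Dotted eighth note = 3/4 × quarter note
Duration = 3/4 × 60000 / 101 = 45000 / 101
= 445.5 ms


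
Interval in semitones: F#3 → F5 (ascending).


Absolute semitone position = octave×12 + chromatic position
F#3: 3×12 + 6 = 42
F5: 5×12 + 5 = 65
Difference = 65 - 42 = 23
= 23 semitones


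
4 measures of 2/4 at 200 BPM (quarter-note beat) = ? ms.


Quarter-note beat duration = 60000 / 200 ms
Beats per measure (2/4) = 2
One measure = 2 × 60000 / 200 = 120000 / 200 ms
4 measures = 4 × 120000 / 200 = 480000 / 200
= 2400.0 ms


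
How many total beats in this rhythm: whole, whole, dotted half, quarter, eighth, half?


Let's work it out.
Beat values:
  whole = 4 beats
  whole = 4 beats
  dotted half = 3 beats
  quarter = 1 beat
  eighth = 0.5 beats
  half = 2 beats
Sum = 4 + 4 + 3 + 1 + 0.5 + 2
= 14.5 beats


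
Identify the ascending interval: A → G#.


Solution.
Letter names: A → G spans 7 letter names → a 7th
Semitones: A → G# = 11 half-steps
A 7th of 11 semitones is a major 7th
= major 7th


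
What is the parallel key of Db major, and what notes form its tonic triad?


Solution.
Parallel keys share the same tonic but differ in mode
Db major → parallel is Db minor
Tonic triad of Db minor = Db Fb Ab
= Db minor; triad = Db Fb Ab


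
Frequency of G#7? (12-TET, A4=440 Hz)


Reasoning:
f = 440 × 2^(n/12) where n = semitones from A4
G#7: 35 semitones from A4
f = 440 × 2^(35/12)
f = 3322.44 Hz


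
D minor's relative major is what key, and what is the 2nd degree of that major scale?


Reasoning:
The relative major shares the key signature and is a minor 3rd above the minor tonic
A minor 3rd above D is F
→ relative major of D minor is F major
F major scale: F G A Bb C D E
= F major; 2nd degree = G


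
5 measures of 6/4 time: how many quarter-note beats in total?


Step by step:
Time signature 6/4: the bottom number 4 means the quarter note gets one count
The top number 6 means 6 quarter-note beats per measure
Total = 6 × 5 measures
= 30 quarter-note beats


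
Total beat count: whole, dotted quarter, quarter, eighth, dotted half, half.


Beat values:
  whole = 4 beats
  dotted quarter = 1.5 beats
  quarter = 1 beat
  eighth = 0.5 beats
  dotted half = 3 beats
  half = 2 beats
Sum = 4 + 1.5 + 1 + 0.5 + 3 + 2
= 12 beats


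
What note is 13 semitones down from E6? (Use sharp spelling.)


E6: chromatic position 4 in octave 6 → absolute = 6×12 + 4 = 76
Transpose down 13: 76 - 13 = 63
63 = 5×12 + 3 → D# in octave 5
Result = D#5


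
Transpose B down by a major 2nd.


major 2nd: 2 letter names, 2 semitones
Letter: B - 1 → A
Pitch: B - 2 semitones, spelled as an A → A
= A


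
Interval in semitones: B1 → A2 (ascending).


Absolute semitone position = octave×12 + chromatic position
B1: 1×12 + 11 = 23
A2: 2×12 + 9 = 33
Difference = 33 - 23 = 10
= 10 semitones


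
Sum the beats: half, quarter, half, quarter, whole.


Beat values:
  half = 2 beats
  quarter = 1 beat
  half = 2 beats
  quarter = 1 beat
  whole = 4 beats
Sum = 2 + 1 + 2 + 1 + 4
= 10 beats


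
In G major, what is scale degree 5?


Step by step:
Major scale pattern: W-W-H-W-W-W-H (2-2-1-2-2-2-1 semitones)
Starting from G:
  G + 2 semitones → A
  A + 2 semitones → B
  B + 1 semitone → C
  C + 2 semitones → D
  D + 2 semitones → E
  E + 2 semitones → F#
  F# + 1 semitone → G
Scale: G A B C D E F#
Degree 5 = D


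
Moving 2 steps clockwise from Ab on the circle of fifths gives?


Step by step:
Each clockwise step on the circle of fifths moves up a perfect 5th
From Ab: Ab → Eb → Bb
= Bb


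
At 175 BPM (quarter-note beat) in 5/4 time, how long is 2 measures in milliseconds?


Reasoning:
Quarter-note beat duration = 60000 / 175 ms
Beats per measure (5/4) = 5
One measure = 5 × 60000 / 175 = 300000 / 175 ms
2 measures = 2 × 300000 / 175 = 600000 / 175
= 3428.6 ms


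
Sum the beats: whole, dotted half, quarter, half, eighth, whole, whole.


Let's work it out.
Beat values:
  whole = 4 beats
  dotted half = 3 beats
  quarter = 1 beat
  half = 2 beats
  eighth = 0.5 beats
  whole = 4 beats
  whole = 4 beats
Sum = 4 + 3 + 1 + 2 + 0.5 + 4 + 4
= 18.5 beats


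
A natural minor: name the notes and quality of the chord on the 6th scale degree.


Working:
A natural minor scale: A B C D E F G
Diatonic triad on degree 6 stacks scale notes 6, 1, 3: F A C
F→A = 4 semitones; F→C = 7 semitones → major triad
= F A C (major)


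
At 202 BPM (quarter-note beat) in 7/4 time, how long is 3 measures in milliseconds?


Step by step:
Quarter-note beat duration = 60000 / 202 ms
Beats per measure (7/4) = 7
One measure = 7 × 60000 / 202 = 420000 / 202 ms
3 measures = 3 × 420000 / 202 = 1260000 / 202
= 6237.6 ms


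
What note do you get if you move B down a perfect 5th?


perfect 5th: 5 letter names, 7 semitones
Letter: B - 4 → E
Pitch: B - 7 semitones, spelled as an E → E
= E


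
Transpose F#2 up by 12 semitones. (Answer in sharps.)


F#2: chromatic position 6 in octave 2 → absolute = 2×12 + 6 = 30
Transpose up 12: 30 + 12 = 42
42 = 3×12 + 6 → F# in octave 3
Result = F#3


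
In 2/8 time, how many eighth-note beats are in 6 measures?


Reasoning:
Time signature 2/8: the bottom number 8 means the eighth note gets one count
The top number 2 means 2 eighth-note beats per measure
Total = 2 × 6 measures
= 12 eighth-note beats


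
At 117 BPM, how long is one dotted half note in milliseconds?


One quarter-note beat = 60000 / BPM = 60000 / 117 ms
Dotted half note = 3 × quarter note
Duration = 3 × 60000 / 117 = 180000 / 117
= 1538.5 ms


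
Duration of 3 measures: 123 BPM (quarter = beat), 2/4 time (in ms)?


Solution.
Quarter-note beat duration = 60000 / 123 ms
Beats per measure (2/4) = 2
One measure = 2 × 60000 / 123 = 120000 / 123 ms
3 measures = 3 × 120000 / 123 = 360000 / 123
= 2926.8 ms


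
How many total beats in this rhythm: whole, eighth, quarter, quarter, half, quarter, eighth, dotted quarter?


Beat values:
  whole = 4 beats
  eighth = 0.5 beats
  quarter = 1 beat
  quarter = 1 beat
  half = 2 beats
  quarter = 1 beat
  eighth = 0.5 beats
  dotted quarter = 1.5 beats
Sum = 4 + 0.5 + 1 + 1 + 2 + 1 + 0.5 + 1.5
= 11.5 beats


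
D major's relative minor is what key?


Solution.
The relative minor shares the major's key signature and starts on its 6th degree
6th degree = a major 6th above the tonic; a major 6th above D is B
→ relative minor of D major is B minor
= B minor


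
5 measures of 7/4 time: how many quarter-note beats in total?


Time signature 7/4: the bottom number 4 means the quarter note gets one count
The top number 7 means 7 quarter-note beats per measure
Total = 7 × 5 measures
= 35 quarter-note beats


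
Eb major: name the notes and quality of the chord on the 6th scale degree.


Eb major scale: Eb F G Ab Bb C D
Diatonic triad on degree 6 stacks scale notes 6, 1, 3: C Eb G
C→Eb = 3 semitones; C→G = 7 semitones → minor triad
= C Eb G (minor)


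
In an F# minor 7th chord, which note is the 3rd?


Minor 7th chord = root + minor 3rd + perfect 5th + minor 7th
Seventh chords stack in thirds, so the letter names are F-A-C-E
Root: F#
Minor 3rd above F#: A
Perfect 5th above F#: C#
Minor 7th above F#: E
The 3rd = A


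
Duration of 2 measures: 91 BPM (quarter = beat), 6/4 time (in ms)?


Working:
Quarter-note beat duration = 60000 / 91 ms
Beats per measure (6/4) = 6
One measure = 6 × 60000 / 91 = 360000 / 91 ms
2 measures = 2 × 360000 / 91 = 720000 / 91
= 7912.1 ms


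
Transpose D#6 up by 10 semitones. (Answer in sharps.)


Reasoning:
D#6: chromatic position 3 in octave 6 → absolute = 6×12 + 3 = 75
Transpose up 10: 75 + 10 = 85
85 = 7×12 + 1 → C# in octave 7
Result = C#7
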